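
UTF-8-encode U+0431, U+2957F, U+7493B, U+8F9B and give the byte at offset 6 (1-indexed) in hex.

0xBF

1-indexed offset 6 is 0-indexed offset 5.
U+0431 → 2-byte form D0 B1 at offsets 0–1.
U+2957F → 4-byte form F0 A9 95 BF at offsets 2–5.
Offset 5 falls in char 2's range; it's byte 4 of F0 A9 95 BF = 0xBF.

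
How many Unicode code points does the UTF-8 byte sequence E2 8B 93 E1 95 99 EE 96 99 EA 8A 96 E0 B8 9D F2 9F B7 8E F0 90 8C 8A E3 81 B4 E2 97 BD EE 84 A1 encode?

Byte at offset 0: 0xE2 = 11100010 → 3-byte char (#1). Advance 3.
Byte at offset 3: 0xE1 = 11100001 → 3-byte char (#2). Advance 3.
Byte at offset 6: 0xEE = 11101110 → 3-byte char (#3). Advance 3.
Byte at offset 9: 0xEA = 11101010 → 3-byte char (#4). Advance 3.
Byte at offset 12: 0xE0 = 11100000 → 3-byte char (#5). Advance 3.
Byte at offset 15: 0xF2 = 11110010 → 4-byte char (#6). Advance 4.
Byte at offset 19: 0xF0 = 11110000 → 4-byte char (#7). Advance 4.
Byte at offset 23: 0xE3 = 11100011 → 3-byte char (#8). Advance 3.
Byte at offset 26: 0xE2 = 11100010 → 3-byte char (#9). Advance 3.
Byte at offset 29: 0xEE = 11101110 → 3-byte char (#10). Advance 3.
Reached end at offset 32 after 10 code points.

10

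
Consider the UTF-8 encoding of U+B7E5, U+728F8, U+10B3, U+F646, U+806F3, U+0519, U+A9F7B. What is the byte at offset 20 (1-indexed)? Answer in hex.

1-indexed offset 20 is 0-indexed offset 19.
U+B7E5 → 3-byte form EB 9F A5 at offsets 0–2.
U+728F8 → 4-byte form F1 B2 A3 B8 at offsets 3–6.
U+10B3 → 3-byte form E1 82 B3 at offsets 7–9.
U+F646 → 3-byte form EF 99 86 at offsets 10–12.
U+806F3 → 4-byte form F2 80 9B B3 at offsets 13–16.
U+0519 → 2-byte form D4 99 at offsets 17–18.
U+A9F7B → 4-byte form F2 A9 BD BB at offsets 19–22.
Offset 19 falls in char 7's range; it's byte 1 of F2 A9 BD BB = 0xF2.

0xF2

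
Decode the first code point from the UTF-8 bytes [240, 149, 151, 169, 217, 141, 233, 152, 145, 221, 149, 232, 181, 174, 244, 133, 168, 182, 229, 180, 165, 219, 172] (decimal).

Offset 0: leading byte 0xF0 = 11110000 → 4-byte char #1 = F0 95 97 A9.
Leading byte 0xF0 = 11110000 matches 11110xxx → 4-byte sequence.
Byte 1: 0xF0 = 11110000, payload 000 (3 bits).
Byte 2: 0x95 = 10010101 (10xxxxxx ✓), payload 010101.
Byte 3: 0x97 = 10010111 (10xxxxxx ✓), payload 010111.
Byte 4: 0xA9 = 10101001 (10xxxxxx ✓), payload 101001.
Concatenate: 000010101010111101001 = 0x155E9 (21 bits → U+155E9).

U+155E9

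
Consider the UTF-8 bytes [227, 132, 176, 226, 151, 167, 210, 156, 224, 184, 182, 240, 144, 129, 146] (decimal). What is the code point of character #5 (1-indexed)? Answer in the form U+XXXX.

Offset 0: leading byte 0xE3 = 11100011 → 3-byte char #1 = E3 84 B0.
Offset 3: leading byte 0xE2 = 11100010 → 3-byte char #2 = E2 97 A7.
Offset 6: leading byte 0xD2 = 11010010 → 2-byte char #3 = D2 9C.
Offset 8: leading byte 0xE0 = 11100000 → 3-byte char #4 = E0 B8 B6.
Offset 11: leading byte 0xF0 = 11110000 → 4-byte char #5 = F0 90 81 92.
Leading byte 0xF0 = 11110000 matches 11110xxx → 4-byte sequence.
Byte 1: 0xF0 = 11110000, payload 000 (3 bits).
Byte 2: 0x90 = 10010000 (10xxxxxx ✓), payload 010000.
Byte 3: 0x81 = 10000001 (10xxxxxx ✓), payload 000001.
Byte 4: 0x92 = 10010010 (10xxxxxx ✓), payload 010010.
Concatenate: 000010000000001010010 = 0x10052 (21 bits → U+10052).

U+10052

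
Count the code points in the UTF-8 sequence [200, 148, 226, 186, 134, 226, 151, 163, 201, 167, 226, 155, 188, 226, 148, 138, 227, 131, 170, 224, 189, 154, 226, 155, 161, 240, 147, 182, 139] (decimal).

Byte at offset 0: 0xC8 = 11001000 → 2-byte char (#1). Advance 2.
Byte at offset 2: 0xE2 = 11100010 → 3-byte char (#2). Advance 3.
Byte at offset 5: 0xE2 = 11100010 → 3-byte char (#3). Advance 3.
Byte at offset 8: 0xC9 = 11001001 → 2-byte char (#4). Advance 2.
Byte at offset 10: 0xE2 = 11100010 → 3-byte char (#5). Advance 3.
Byte at offset 13: 0xE2 = 11100010 → 3-byte char (#6). Advance 3.
Byte at offset 16: 0xE3 = 11100011 → 3-byte char (#7). Advance 3.
Byte at offset 19: 0xE0 = 11100000 → 3-byte char (#8). Advance 3.
Byte at offset 22: 0xE2 = 11100010 → 3-byte char (#9). Advance 3.
Byte at offset 25: 0xF0 = 11110000 → 4-byte char (#10). Advance 4.
Reached end at offset 29 after 10 code points.

10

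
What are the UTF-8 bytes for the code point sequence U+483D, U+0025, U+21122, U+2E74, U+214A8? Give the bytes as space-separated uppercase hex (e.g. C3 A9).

U+483D: 3-byte form → E4 A0 BD.
U+0025: 1-byte form → 25.
U+21122: 4-byte form → F0 A1 84 A2.
U+2E74: 3-byte form → E2 B9 B4.
U+214A8: 4-byte form → F0 A1 92 A8.
Concatenated (15 bytes): E4 A0 BD 25 F0 A1 84 A2 E2 B9 B4 F0 A1 92 A8.

E4 A0 BD 25 F0 A1 84 A2 E2 B9 B4 F0 A1 92 A8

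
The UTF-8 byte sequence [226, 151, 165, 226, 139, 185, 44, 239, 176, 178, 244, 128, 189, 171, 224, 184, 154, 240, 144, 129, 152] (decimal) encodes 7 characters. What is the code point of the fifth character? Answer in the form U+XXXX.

Offset 0: leading byte 0xE2 = 11100010 → 3-byte char #1 = E2 97 A5.
Offset 3: leading byte 0xE2 = 11100010 → 3-byte char #2 = E2 8B B9.
Offset 6: leading byte 0x2C = 00101100 → 1-byte char #3 = 2C.
Offset 7: leading byte 0xEF = 11101111 → 3-byte char #4 = EF B0 B2.
Offset 10: leading byte 0xF4 = 11110100 → 4-byte char #5 = F4 80 BD AB.
Leading byte 0xF4 = 11110100 matches 11110xxx → 4-byte sequence.
Byte 1: 0xF4 = 11110100, payload 100 (3 bits).
Byte 2: 0x80 = 10000000 (10xxxxxx ✓), payload 000000.
Byte 3: 0xBD = 10111101 (10xxxxxx ✓), payload 111101.
Byte 4: 0xAB = 10101011 (10xxxxxx ✓), payload 101011.
Concatenate: 100000000111101101011 = 0x100F6B (21 bits → U+100F6B).

U+100F6B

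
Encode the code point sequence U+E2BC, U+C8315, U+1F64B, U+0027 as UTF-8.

U+E2BC: 3-byte form → EE 8A BC.
U+C8315: 4-byte form → F3 88 8C 95.
U+1F64B: 4-byte form → F0 9F 99 8B.
U+0027: 1-byte form → 27.
Concatenated (12 bytes): EE 8A BC F3 88 8C 95 F0 9F 99 8B 27.

EE 8A BC F3 88 8C 95 F0 9F 99 8B 27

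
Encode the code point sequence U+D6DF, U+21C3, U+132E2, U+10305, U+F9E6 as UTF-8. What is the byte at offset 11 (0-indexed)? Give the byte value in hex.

0x90

U+D6DF → 3-byte form ED 9B 9F at offsets 0–2.
U+21C3 → 3-byte form E2 87 83 at offsets 3–5.
U+132E2 → 4-byte form F0 93 8B A2 at offsets 6–9.
U+10305 → 4-byte form F0 90 8C 85 at offsets 10–13.
Offset 11 falls in char 4's range; it's byte 2 of F0 90 8C 85 = 0x90.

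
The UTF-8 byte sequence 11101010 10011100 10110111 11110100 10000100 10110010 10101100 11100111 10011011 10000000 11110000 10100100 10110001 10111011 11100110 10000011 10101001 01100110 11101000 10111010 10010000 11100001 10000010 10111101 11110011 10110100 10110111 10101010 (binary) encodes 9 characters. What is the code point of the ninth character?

U+F4DEA

Offset 0: leading byte 0xEA = 11101010 → 3-byte char #1 = EA 9C B7.
Offset 3: leading byte 0xF4 = 11110100 → 4-byte char #2 = F4 84 B2 AC.
Offset 7: leading byte 0xE7 = 11100111 → 3-byte char #3 = E7 9B 80.
Offset 10: leading byte 0xF0 = 11110000 → 4-byte char #4 = F0 A4 B1 BB.
Offset 14: leading byte 0xE6 = 11100110 → 3-byte char #5 = E6 83 A9.
Offset 17: leading byte 0x66 = 01100110 → 1-byte char #6 = 66.
Offset 18: leading byte 0xE8 = 11101000 → 3-byte char #7 = E8 BA 90.
Offset 21: leading byte 0xE1 = 11100001 → 3-byte char #8 = E1 82 BD.
Offset 24: leading byte 0xF3 = 11110011 → 4-byte char #9 = F3 B4 B7 AA.
Leading byte 0xF3 = 11110011 matches 11110xxx → 4-byte sequence.
Byte 1: 0xF3 = 11110011, payload 011 (3 bits).
Byte 2: 0xB4 = 10110100 (10xxxxxx ✓), payload 110100.
Byte 3: 0xB7 = 10110111 (10xxxxxx ✓), payload 110111.
Byte 4: 0xAA = 10101010 (10xxxxxx ✓), payload 101010.
Concatenate: 011110100110111101010 = 0xF4DEA (21 bits → U+F4DEA).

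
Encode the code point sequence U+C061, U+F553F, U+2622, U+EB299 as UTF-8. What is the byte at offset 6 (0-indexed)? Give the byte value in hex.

U+C061 → 3-byte form EC 81 A1 at offsets 0–2.
U+F553F → 4-byte form F3 B5 94 BF at offsets 3–6.
Offset 6 falls in char 2's range; it's byte 4 of F3 B5 94 BF = 0xBF.

0xBF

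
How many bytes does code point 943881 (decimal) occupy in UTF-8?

U+E6709 = 0xE6709. UTF-8 uses 1 byte below 0x80, 2 below 0x800, 3 below 0x10000, 4 up to 0x10FFFF. 0xE6709 is in U+10000–U+10FFFF → 4 bytes.

4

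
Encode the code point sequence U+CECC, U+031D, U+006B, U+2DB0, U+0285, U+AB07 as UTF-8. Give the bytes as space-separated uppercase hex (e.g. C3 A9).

EC BB 8C CC 9D 6B E2 B6 B0 CA 85 EA AC 87

U+CECC: 3-byte form → EC BB 8C.
U+031D: 2-byte form → CC 9D.
U+006B: 1-byte form → 6B.
U+2DB0: 3-byte form → E2 B6 B0.
U+0285: 2-byte form → CA 85.
U+AB07: 3-byte form → EA AC 87.
Concatenated (14 bytes): EC BB 8C CC 9D 6B E2 B6 B0 CA 85 EA AC 87.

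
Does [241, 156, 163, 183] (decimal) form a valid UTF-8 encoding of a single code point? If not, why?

Leading byte 0xF1 = 11110001 → 4-byte form.
Continuation bytes 0x9C=10011100, 0xA3=10100011, 0xB7=10110111 all match 10xxxxxx.
Decoded value 0x5C8F7 is ≥ 0x10000 (shortest form) and not a surrogate.

valid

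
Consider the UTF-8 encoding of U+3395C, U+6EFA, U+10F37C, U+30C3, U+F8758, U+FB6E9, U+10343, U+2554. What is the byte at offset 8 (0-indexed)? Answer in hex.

0x8F

U+3395C → 4-byte form F0 B3 A5 9C at offsets 0–3.
U+6EFA → 3-byte form E6 BB BA at offsets 4–6.
U+10F37C → 4-byte form F4 8F 8D BC at offsets 7–10.
Offset 8 falls in char 3's range; it's byte 2 of F4 8F 8D BC = 0x8F.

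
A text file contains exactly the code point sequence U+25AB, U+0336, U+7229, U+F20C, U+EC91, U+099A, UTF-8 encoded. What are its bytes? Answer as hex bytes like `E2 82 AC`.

U+25AB: 3-byte form → E2 96 AB.
U+0336: 2-byte form → CC B6.
U+7229: 3-byte form → E7 88 A9.
U+F20C: 3-byte form → EF 88 8C.
U+EC91: 3-byte form → EE B2 91.
U+099A: 3-byte form → E0 A6 9A.
Concatenated (17 bytes): E2 96 AB CC B6 E7 88 A9 EF 88 8C EE B2 91 E0 A6 9A.

E2 96 AB CC B6 E7 88 A9 EF 88 8C EE B2 91 E0 A6 9A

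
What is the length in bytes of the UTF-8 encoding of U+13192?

4

U+13192 = 0x13192. UTF-8 uses 1 byte below 0x80, 2 below 0x800, 3 below 0x10000, 4 up to 0x10FFFF. 0x13192 is in U+10000–U+10FFFF → 4 bytes.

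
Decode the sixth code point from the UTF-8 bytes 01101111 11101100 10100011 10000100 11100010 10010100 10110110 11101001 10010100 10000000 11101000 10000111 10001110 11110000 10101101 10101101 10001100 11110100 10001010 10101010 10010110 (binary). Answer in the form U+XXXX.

Offset 0: leading byte 0x6F = 01101111 → 1-byte char #1 = 6F.
Offset 1: leading byte 0xEC = 11101100 → 3-byte char #2 = EC A3 84.
Offset 4: leading byte 0xE2 = 11100010 → 3-byte char #3 = E2 94 B6.
Offset 7: leading byte 0xE9 = 11101001 → 3-byte char #4 = E9 94 80.
Offset 10: leading byte 0xE8 = 11101000 → 3-byte char #5 = E8 87 8E.
Offset 13: leading byte 0xF0 = 11110000 → 4-byte char #6 = F0 AD AD 8C.
Leading byte 0xF0 = 11110000 matches 11110xxx → 4-byte sequence.
Byte 1: 0xF0 = 11110000, payload 000 (3 bits).
Byte 2: 0xAD = 10101101 (10xxxxxx ✓), payload 101101.
Byte 3: 0xAD = 10101101 (10xxxxxx ✓), payload 101101.
Byte 4: 0x8C = 10001100 (10xxxxxx ✓), payload 001100.
Concatenate: 000101101101101001100 = 0x2DB4C (21 bits → U+2DB4C).

U+2DB4C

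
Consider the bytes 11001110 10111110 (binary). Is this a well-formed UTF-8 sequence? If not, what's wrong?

Leading byte 0xCE = 11001110 → 2-byte form.
Continuation bytes 0xBE=10111110 all match 10xxxxxx.
Decoded value 0x3BE is ≥ 0x80 (shortest form) and not a surrogate.

valid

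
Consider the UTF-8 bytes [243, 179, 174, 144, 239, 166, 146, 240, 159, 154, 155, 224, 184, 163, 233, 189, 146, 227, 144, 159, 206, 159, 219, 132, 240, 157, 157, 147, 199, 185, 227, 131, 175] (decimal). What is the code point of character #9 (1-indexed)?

Offset 0: leading byte 0xF3 = 11110011 → 4-byte char #1 = F3 B3 AE 90.
Offset 4: leading byte 0xEF = 11101111 → 3-byte char #2 = EF A6 92.
Offset 7: leading byte 0xF0 = 11110000 → 4-byte char #3 = F0 9F 9A 9B.
Offset 11: leading byte 0xE0 = 11100000 → 3-byte char #4 = E0 B8 A3.
Offset 14: leading byte 0xE9 = 11101001 → 3-byte char #5 = E9 BD 92.
Offset 17: leading byte 0xE3 = 11100011 → 3-byte char #6 = E3 90 9F.
Offset 20: leading byte 0xCE = 11001110 → 2-byte char #7 = CE 9F.
Offset 22: leading byte 0xDB = 11011011 → 2-byte char #8 = DB 84.
Offset 24: leading byte 0xF0 = 11110000 → 4-byte char #9 = F0 9D 9D 93.
Leading byte 0xF0 = 11110000 matches 11110xxx → 4-byte sequence.
Byte 1: 0xF0 = 11110000, payload 000 (3 bits).
Byte 2: 0x9D = 10011101 (10xxxxxx ✓), payload 011101.
Byte 3: 0x9D = 10011101 (10xxxxxx ✓), payload 011101.
Byte 4: 0x93 = 10010011 (10xxxxxx ✓), payload 010011.
Concatenate: 000011101011101010011 = 0x1D753 (21 bits → U+1D753).

U+1D753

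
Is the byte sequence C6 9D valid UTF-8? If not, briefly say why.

Leading byte 0xC6 = 11000110 → 2-byte form.
Continuation bytes 0x9D=10011101 all match 10xxxxxx.
Decoded value 0x19D is ≥ 0x80 (shortest form) and not a surrogate.

valid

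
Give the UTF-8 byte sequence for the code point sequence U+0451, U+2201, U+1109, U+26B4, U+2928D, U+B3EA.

D1 91 E2 88 81 E1 84 89 E2 9A B4 F0 A9 8A 8D EB 8F AA

U+0451: 2-byte form → D1 91.
U+2201: 3-byte form → E2 88 81.
U+1109: 3-byte form → E1 84 89.
U+26B4: 3-byte form → E2 9A B4.
U+2928D: 4-byte form → F0 A9 8A 8D.
U+B3EA: 3-byte form → EB 8F AA.
Concatenated (18 bytes): D1 91 E2 88 81 E1 84 89 E2 9A B4 F0 A9 8A 8D EB 8F AA.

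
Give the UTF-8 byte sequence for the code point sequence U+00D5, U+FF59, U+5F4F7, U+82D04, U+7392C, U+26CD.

C3 95 EF BD 99 F1 9F 93 B7 F2 82 B4 84 F1 B3 A4 AC E2 9B 8D

U+00D5: 2-byte form → C3 95.
U+FF59: 3-byte form → EF BD 99.
U+5F4F7: 4-byte form → F1 9F 93 B7.
U+82D04: 4-byte form → F2 82 B4 84.
U+7392C: 4-byte form → F1 B3 A4 AC.
U+26CD: 3-byte form → E2 9B 8D.
Concatenated (20 bytes): C3 95 EF BD 99 F1 9F 93 B7 F2 82 B4 84 F1 B3 A4 AC E2 9B 8D.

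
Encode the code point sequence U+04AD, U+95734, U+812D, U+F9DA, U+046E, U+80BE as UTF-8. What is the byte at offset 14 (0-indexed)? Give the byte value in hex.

0xE8

U+04AD → 2-byte form D2 AD at offsets 0–1.
U+95734 → 4-byte form F2 95 9C B4 at offsets 2–5.
U+812D → 3-byte form E8 84 AD at offsets 6–8.
U+F9DA → 3-byte form EF A7 9A at offsets 9–11.
U+046E → 2-byte form D1 AE at offsets 12–13.
U+80BE → 3-byte form E8 82 BE at offsets 14–16.
Offset 14 falls in char 6's range; it's byte 1 of E8 82 BE = 0xE8.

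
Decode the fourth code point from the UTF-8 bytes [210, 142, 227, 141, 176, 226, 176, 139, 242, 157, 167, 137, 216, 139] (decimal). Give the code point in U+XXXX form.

U+9D9C9

Offset 0: leading byte 0xD2 = 11010010 → 2-byte char #1 = D2 8E.
Offset 2: leading byte 0xE3 = 11100011 → 3-byte char #2 = E3 8D B0.
Offset 5: leading byte 0xE2 = 11100010 → 3-byte char #3 = E2 B0 8B.
Offset 8: leading byte 0xF2 = 11110010 → 4-byte char #4 = F2 9D A7 89.
Leading byte 0xF2 = 11110010 matches 11110xxx → 4-byte sequence.
Byte 1: 0xF2 = 11110010, payload 010 (3 bits).
Byte 2: 0x9D = 10011101 (10xxxxxx ✓), payload 011101.
Byte 3: 0xA7 = 10100111 (10xxxxxx ✓), payload 100111.
Byte 4: 0x89 = 10001001 (10xxxxxx ✓), payload 001001.
Concatenate: 010011101100111001001 = 0x9D9C9 (21 bits → U+9D9C9).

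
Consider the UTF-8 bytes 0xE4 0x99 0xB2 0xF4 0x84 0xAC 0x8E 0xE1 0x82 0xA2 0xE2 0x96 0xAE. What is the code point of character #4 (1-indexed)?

Offset 0: leading byte 0xE4 = 11100100 → 3-byte char #1 = E4 99 B2.
Offset 3: leading byte 0xF4 = 11110100 → 4-byte char #2 = F4 84 AC 8E.
Offset 7: leading byte 0xE1 = 11100001 → 3-byte char #3 = E1 82 A2.
Offset 10: leading byte 0xE2 = 11100010 → 3-byte char #4 = E2 96 AE.
Leading byte 0xE2 = 11100010 matches 1110xxxx → 3-byte sequence.
Byte 1: 0xE2 = 11100010, payload 0010 (4 bits).
Byte 2: 0x96 = 10010110 (10xxxxxx ✓), payload 010110.
Byte 3: 0xAE = 10101110 (10xxxxxx ✓), payload 101110.
Concatenate: 0010010110101110 = 0x25AE (16 bits → U+25AE).

U+25AE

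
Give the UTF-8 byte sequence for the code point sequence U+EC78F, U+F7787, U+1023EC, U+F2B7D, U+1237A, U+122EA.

F3 AC 9E 8F F3 B7 9E 87 F4 82 8F AC F3 B2 AD BD F0 92 8D BA F0 92 8B AA

U+EC78F: 4-byte form → F3 AC 9E 8F.
U+F7787: 4-byte form → F3 B7 9E 87.
U+1023EC: 4-byte form → F4 82 8F AC.
U+F2B7D: 4-byte form → F3 B2 AD BD.
U+1237A: 4-byte form → F0 92 8D BA.
U+122EA: 4-byte form → F0 92 8B AA.
Concatenated (24 bytes): F3 AC 9E 8F F3 B7 9E 87 F4 82 8F AC F3 B2 AD BD F0 92 8D BA F0 92 8B AA.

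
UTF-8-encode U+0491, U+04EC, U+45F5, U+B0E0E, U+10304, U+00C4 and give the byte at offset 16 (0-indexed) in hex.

0x84

U+0491 → 2-byte form D2 91 at offsets 0–1.
U+04EC → 2-byte form D3 AC at offsets 2–3.
U+45F5 → 3-byte form E4 97 B5 at offsets 4–6.
U+B0E0E → 4-byte form F2 B0 B8 8E at offsets 7–10.
U+10304 → 4-byte form F0 90 8C 84 at offsets 11–14.
U+00C4 → 2-byte form C3 84 at offsets 15–16.
Offset 16 falls in char 6's range; it's byte 2 of C3 84 = 0x84.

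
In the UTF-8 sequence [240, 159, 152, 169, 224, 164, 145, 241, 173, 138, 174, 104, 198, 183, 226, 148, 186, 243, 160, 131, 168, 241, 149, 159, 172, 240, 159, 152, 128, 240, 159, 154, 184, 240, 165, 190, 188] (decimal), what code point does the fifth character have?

U+01B7

Offset 0: leading byte 0xF0 = 11110000 → 4-byte char #1 = F0 9F 98 A9.
Offset 4: leading byte 0xE0 = 11100000 → 3-byte char #2 = E0 A4 91.
Offset 7: leading byte 0xF1 = 11110001 → 4-byte char #3 = F1 AD 8A AE.
Offset 11: leading byte 0x68 = 01101000 → 1-byte char #4 = 68.
Offset 12: leading byte 0xC6 = 11000110 → 2-byte char #5 = C6 B7.
Leading byte 0xC6 = 11000110 matches 110xxxxx → 2-byte sequence.
Byte 1: 0xC6 = 11000110, payload 00110 (5 bits).
Byte 2: 0xB7 = 10110111 (10xxxxxx ✓), payload 110111.
Concatenate: 00110110111 = 0x1B7 (11 bits → U+01B7).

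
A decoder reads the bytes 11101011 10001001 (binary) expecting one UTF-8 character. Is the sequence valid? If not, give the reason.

invalid (sequence truncated)

Leading byte 0xEB = 11101011 → 3-byte form, but only 2 bytes are present.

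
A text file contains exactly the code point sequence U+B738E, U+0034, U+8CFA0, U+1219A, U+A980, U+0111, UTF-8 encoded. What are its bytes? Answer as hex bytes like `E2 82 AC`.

F2 B7 8E 8E 34 F2 8C BE A0 F0 92 86 9A EA A6 80 C4 91

U+B738E: 4-byte form → F2 B7 8E 8E.
U+0034: 1-byte form → 34.
U+8CFA0: 4-byte form → F2 8C BE A0.
U+1219A: 4-byte form → F0 92 86 9A.
U+A980: 3-byte form → EA A6 80.
U+0111: 2-byte form → C4 91.
Concatenated (18 bytes): F2 B7 8E 8E 34 F2 8C BE A0 F0 92 86 9A EA A6 80 C4 91.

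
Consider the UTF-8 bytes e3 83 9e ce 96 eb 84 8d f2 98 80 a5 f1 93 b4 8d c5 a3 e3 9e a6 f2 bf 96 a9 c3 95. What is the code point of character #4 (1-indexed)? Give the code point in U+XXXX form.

U+98025

Offset 0: leading byte 0xE3 = 11100011 → 3-byte char #1 = E3 83 9E.
Offset 3: leading byte 0xCE = 11001110 → 2-byte char #2 = CE 96.
Offset 5: leading byte 0xEB = 11101011 → 3-byte char #3 = EB 84 8D.
Offset 8: leading byte 0xF2 = 11110010 → 4-byte char #4 = F2 98 80 A5.
Leading byte 0xF2 = 11110010 matches 11110xxx → 4-byte sequence.
Byte 1: 0xF2 = 11110010, payload 010 (3 bits).
Byte 2: 0x98 = 10011000 (10xxxxxx ✓), payload 011000.
Byte 3: 0x80 = 10000000 (10xxxxxx ✓), payload 000000.
Byte 4: 0xA5 = 10100101 (10xxxxxx ✓), payload 100101.
Concatenate: 010011000000000100101 = 0x98025 (21 bits → U+98025).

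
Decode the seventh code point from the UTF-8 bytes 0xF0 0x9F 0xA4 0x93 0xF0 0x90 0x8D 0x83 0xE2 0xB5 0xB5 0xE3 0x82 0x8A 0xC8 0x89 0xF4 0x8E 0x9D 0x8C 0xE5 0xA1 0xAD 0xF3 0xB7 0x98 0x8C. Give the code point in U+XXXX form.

U+586D

Offset 0: leading byte 0xF0 = 11110000 → 4-byte char #1 = F0 9F A4 93.
Offset 4: leading byte 0xF0 = 11110000 → 4-byte char #2 = F0 90 8D 83.
Offset 8: leading byte 0xE2 = 11100010 → 3-byte char #3 = E2 B5 B5.
Offset 11: leading byte 0xE3 = 11100011 → 3-byte char #4 = E3 82 8A.
Offset 14: leading byte 0xC8 = 11001000 → 2-byte char #5 = C8 89.
Offset 16: leading byte 0xF4 = 11110100 → 4-byte char #6 = F4 8E 9D 8C.
Offset 20: leading byte 0xE5 = 11100101 → 3-byte char #7 = E5 A1 AD.
Leading byte 0xE5 = 11100101 matches 1110xxxx → 3-byte sequence.
Byte 1: 0xE5 = 11100101, payload 0101 (4 bits).
Byte 2: 0xA1 = 10100001 (10xxxxxx ✓), payload 100001.
Byte 3: 0xAD = 10101101 (10xxxxxx ✓), payload 101101.
Concatenate: 0101100001101101 = 0x586D (16 bits → U+586D).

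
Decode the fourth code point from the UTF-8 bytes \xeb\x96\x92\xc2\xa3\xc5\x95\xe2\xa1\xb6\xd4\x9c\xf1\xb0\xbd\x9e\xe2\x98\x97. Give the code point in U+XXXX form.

Offset 0: leading byte 0xEB = 11101011 → 3-byte char #1 = EB 96 92.
Offset 3: leading byte 0xC2 = 11000010 → 2-byte char #2 = C2 A3.
Offset 5: leading byte 0xC5 = 11000101 → 2-byte char #3 = C5 95.
Offset 7: leading byte 0xE2 = 11100010 → 3-byte char #4 = E2 A1 B6.
Leading byte 0xE2 = 11100010 matches 1110xxxx → 3-byte sequence.
Byte 1: 0xE2 = 11100010, payload 0010 (4 bits).
Byte 2: 0xA1 = 10100001 (10xxxxxx ✓), payload 100001.
Byte 3: 0xB6 = 10110110 (10xxxxxx ✓), payload 110110.
Concatenate: 0010100001110110 = 0x2876 (16 bits → U+2876).

U+2876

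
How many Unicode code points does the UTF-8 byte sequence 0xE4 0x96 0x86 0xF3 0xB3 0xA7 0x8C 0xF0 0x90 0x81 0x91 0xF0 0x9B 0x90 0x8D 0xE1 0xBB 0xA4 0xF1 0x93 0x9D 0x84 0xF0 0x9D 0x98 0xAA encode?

7

Byte at offset 0: 0xE4 = 11100100 → 3-byte char (#1). Advance 3.
Byte at offset 3: 0xF3 = 11110011 → 4-byte char (#2). Advance 4.
Byte at offset 7: 0xF0 = 11110000 → 4-byte char (#3). Advance 4.
Byte at offset 11: 0xF0 = 11110000 → 4-byte char (#4). Advance 4.
Byte at offset 15: 0xE1 = 11100001 → 3-byte char (#5). Advance 3.
Byte at offset 18: 0xF1 = 11110001 → 4-byte char (#6). Advance 4.
Byte at offset 22: 0xF0 = 11110000 → 4-byte char (#7). Advance 4.
Reached end at offset 26 after 7 code points.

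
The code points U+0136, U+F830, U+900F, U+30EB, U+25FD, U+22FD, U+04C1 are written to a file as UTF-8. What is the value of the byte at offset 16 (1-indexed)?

1-indexed offset 16 is 0-indexed offset 15.
U+0136 → 2-byte form C4 B6 at offsets 0–1.
U+F830 → 3-byte form EF A0 B0 at offsets 2–4.
U+900F → 3-byte form E9 80 8F at offsets 5–7.
U+30EB → 3-byte form E3 83 AB at offsets 8–10.
U+25FD → 3-byte form E2 97 BD at offsets 11–13.
U+22FD → 3-byte form E2 8B BD at offsets 14–16.
Offset 15 falls in char 6's range; it's byte 2 of E2 8B BD = 0x8B.

0x8B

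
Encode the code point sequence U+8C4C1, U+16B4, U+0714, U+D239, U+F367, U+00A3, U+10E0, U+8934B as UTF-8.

U+8C4C1: 4-byte form → F2 8C 93 81.
U+16B4: 3-byte form → E1 9A B4.
U+0714: 2-byte form → DC 94.
U+D239: 3-byte form → ED 88 B9.
U+F367: 3-byte form → EF 8D A7.
U+00A3: 2-byte form → C2 A3.
U+10E0: 3-byte form → E1 83 A0.
U+8934B: 4-byte form → F2 89 8D 8B.
Concatenated (24 bytes): F2 8C 93 81 E1 9A B4 DC 94 ED 88 B9 EF 8D A7 C2 A3 E1 83 A0 F2 89 8D 8B.

F2 8C 93 81 E1 9A B4 DC 94 ED 88 B9 EF 8D A7 C2 A3 E1 83 A0 F2 89 8D 8B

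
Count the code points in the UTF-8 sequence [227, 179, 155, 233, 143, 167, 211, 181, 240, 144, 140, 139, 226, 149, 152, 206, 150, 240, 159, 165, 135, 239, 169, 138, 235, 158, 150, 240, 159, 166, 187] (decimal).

10

Byte at offset 0: 0xE3 = 11100011 → 3-byte char (#1). Advance 3.
Byte at offset 3: 0xE9 = 11101001 → 3-byte char (#2). Advance 3.
Byte at offset 6: 0xD3 = 11010011 → 2-byte char (#3). Advance 2.
Byte at offset 8: 0xF0 = 11110000 → 4-byte char (#4). Advance 4.
Byte at offset 12: 0xE2 = 11100010 → 3-byte char (#5). Advance 3.
Byte at offset 15: 0xCE = 11001110 → 2-byte char (#6). Advance 2.
Byte at offset 17: 0xF0 = 11110000 → 4-byte char (#7). Advance 4.
Byte at offset 21: 0xEF = 11101111 → 3-byte char (#8). Advance 3.
Byte at offset 24: 0xEB = 11101011 → 3-byte char (#9). Advance 3.
Byte at offset 27: 0xF0 = 11110000 → 4-byte char (#10). Advance 4.
Reached end at offset 31 after 10 code points.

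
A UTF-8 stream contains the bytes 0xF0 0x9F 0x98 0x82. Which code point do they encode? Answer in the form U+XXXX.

U+1F602

Leading byte 0xF0 = 11110000 matches 11110xxx → 4-byte sequence.
Byte 1: 0xF0 = 11110000, payload 000 (3 bits).
Byte 2: 0x9F = 10011111 (10xxxxxx ✓), payload 011111.
Byte 3: 0x98 = 10011000 (10xxxxxx ✓), payload 011000.
Byte 4: 0x82 = 10000010 (10xxxxxx ✓), payload 000010.
Concatenate: 000011111011000000010 = 0x1F602 (21 bits → U+1F602).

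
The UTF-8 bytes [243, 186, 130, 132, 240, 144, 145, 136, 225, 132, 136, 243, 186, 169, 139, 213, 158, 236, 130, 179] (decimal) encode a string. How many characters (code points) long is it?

Byte at offset 0: 0xF3 = 11110011 → 4-byte char (#1). Advance 4.
Byte at offset 4: 0xF0 = 11110000 → 4-byte char (#2). Advance 4.
Byte at offset 8: 0xE1 = 11100001 → 3-byte char (#3). Advance 3.
Byte at offset 11: 0xF3 = 11110011 → 4-byte char (#4). Advance 4.
Byte at offset 15: 0xD5 = 11010101 → 2-byte char (#5). Advance 2.
Byte at offset 17: 0xEC = 11101100 → 3-byte char (#6). Advance 3.
Reached end at offset 20 after 6 code points.

6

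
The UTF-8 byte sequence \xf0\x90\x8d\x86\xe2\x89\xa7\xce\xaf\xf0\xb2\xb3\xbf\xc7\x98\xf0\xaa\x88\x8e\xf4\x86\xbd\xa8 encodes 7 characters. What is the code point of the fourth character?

U+32CFF

Offset 0: leading byte 0xF0 = 11110000 → 4-byte char #1 = F0 90 8D 86.
Offset 4: leading byte 0xE2 = 11100010 → 3-byte char #2 = E2 89 A7.
Offset 7: leading byte 0xCE = 11001110 → 2-byte char #3 = CE AF.
Offset 9: leading byte 0xF0 = 11110000 → 4-byte char #4 = F0 B2 B3 BF.
Leading byte 0xF0 = 11110000 matches 11110xxx → 4-byte sequence.
Byte 1: 0xF0 = 11110000, payload 000 (3 bits).
Byte 2: 0xB2 = 10110010 (10xxxxxx ✓), payload 110010.
Byte 3: 0xB3 = 10110011 (10xxxxxx ✓), payload 110011.
Byte 4: 0xBF = 10111111 (10xxxxxx ✓), payload 111111.
Concatenate: 000110010110011111111 = 0x32CFF (21 bits → U+32CFF).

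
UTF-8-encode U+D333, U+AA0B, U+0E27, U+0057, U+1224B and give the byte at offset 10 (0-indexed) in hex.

0xF0

U+D333 → 3-byte form ED 8C B3 at offsets 0–2.
U+AA0B → 3-byte form EA A8 8B at offsets 3–5.
U+0E27 → 3-byte form E0 B8 A7 at offsets 6–8.
U+0057 → 1-byte form 57 at offsets 9–9.
U+1224B → 4-byte form F0 92 89 8B at offsets 10–13.
Offset 10 falls in char 5's range; it's byte 1 of F0 92 89 8B = 0xF0.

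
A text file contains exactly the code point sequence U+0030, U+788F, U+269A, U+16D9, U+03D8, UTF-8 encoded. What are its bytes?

30 E7 A2 8F E2 9A 9A E1 9B 99 CF 98

U+0030: 1-byte form → 30.
U+788F: 3-byte form → E7 A2 8F.
U+269A: 3-byte form → E2 9A 9A.
U+16D9: 3-byte form → E1 9B 99.
U+03D8: 2-byte form → CF 98.
Concatenated (12 bytes): 30 E7 A2 8F E2 9A 9A E1 9B 99 CF 98.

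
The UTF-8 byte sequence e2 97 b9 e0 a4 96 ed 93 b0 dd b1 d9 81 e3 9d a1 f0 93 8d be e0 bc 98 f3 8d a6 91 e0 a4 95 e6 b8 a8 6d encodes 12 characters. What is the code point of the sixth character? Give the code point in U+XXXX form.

U+3761

Offset 0: leading byte 0xE2 = 11100010 → 3-byte char #1 = E2 97 B9.
Offset 3: leading byte 0xE0 = 11100000 → 3-byte char #2 = E0 A4 96.
Offset 6: leading byte 0xED = 11101101 → 3-byte char #3 = ED 93 B0.
Offset 9: leading byte 0xDD = 11011101 → 2-byte char #4 = DD B1.
Offset 11: leading byte 0xD9 = 11011001 → 2-byte char #5 = D9 81.
Offset 13: leading byte 0xE3 = 11100011 → 3-byte char #6 = E3 9D A1.
Leading byte 0xE3 = 11100011 matches 1110xxxx → 3-byte sequence.
Byte 1: 0xE3 = 11100011, payload 0011 (4 bits).
Byte 2: 0x9D = 10011101 (10xxxxxx ✓), payload 011101.
Byte 3: 0xA1 = 10100001 (10xxxxxx ✓), payload 100001.
Concatenate: 0011011101100001 = 0x3761 (16 bits → U+3761).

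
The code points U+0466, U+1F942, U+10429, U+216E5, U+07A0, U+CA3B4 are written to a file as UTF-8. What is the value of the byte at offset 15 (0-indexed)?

0xA0

U+0466 → 2-byte form D1 A6 at offsets 0–1.
U+1F942 → 4-byte form F0 9F A5 82 at offsets 2–5.
U+10429 → 4-byte form F0 90 90 A9 at offsets 6–9.
U+216E5 → 4-byte form F0 A1 9B A5 at offsets 10–13.
U+07A0 → 2-byte form DE A0 at offsets 14–15.
Offset 15 falls in char 5's range; it's byte 2 of DE A0 = 0xA0.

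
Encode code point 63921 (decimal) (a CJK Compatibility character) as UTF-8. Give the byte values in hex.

U+F9B1 = 0xF9B1 = 63921 decimal. In range U+0800–U+FFFF → 3-byte form: 1110xxxx 10xxxxxx 10xxxxxx.
Binary (16 bits): 1111100110110001.
Split 4+6+6: 1111 | 100110 | 110001.
Byte 1: 11101111 = 0xEF.
Byte 2: 10100110 = 0xA6.
Byte 3: 10110001 = 0xB1.

EF A6 B1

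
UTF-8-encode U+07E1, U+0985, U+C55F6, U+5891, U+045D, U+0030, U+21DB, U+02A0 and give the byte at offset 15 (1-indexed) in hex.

0x30

1-indexed offset 15 is 0-indexed offset 14.
U+07E1 → 2-byte form DF A1 at offsets 0–1.
U+0985 → 3-byte form E0 A6 85 at offsets 2–4.
U+C55F6 → 4-byte form F3 85 97 B6 at offsets 5–8.
U+5891 → 3-byte form E5 A2 91 at offsets 9–11.
U+045D → 2-byte form D1 9D at offsets 12–13.
U+0030 → 1-byte form 30 at offsets 14–14.
Offset 14 falls in char 6's range; it's byte 1 of 30 = 0x30.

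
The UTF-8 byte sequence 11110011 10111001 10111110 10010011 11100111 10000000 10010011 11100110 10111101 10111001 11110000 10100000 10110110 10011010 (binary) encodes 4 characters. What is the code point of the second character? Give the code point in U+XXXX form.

U+7013

Offset 0: leading byte 0xF3 = 11110011 → 4-byte char #1 = F3 B9 BE 93.
Offset 4: leading byte 0xE7 = 11100111 → 3-byte char #2 = E7 80 93.
Leading byte 0xE7 = 11100111 matches 1110xxxx → 3-byte sequence.
Byte 1: 0xE7 = 11100111, payload 0111 (4 bits).
Byte 2: 0x80 = 10000000 (10xxxxxx ✓), payload 000000.
Byte 3: 0x93 = 10010011 (10xxxxxx ✓), payload 010011.
Concatenate: 0111000000010011 = 0x7013 (16 bits → U+7013).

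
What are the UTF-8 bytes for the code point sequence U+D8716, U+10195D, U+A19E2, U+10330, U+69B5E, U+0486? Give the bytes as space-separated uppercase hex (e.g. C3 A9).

U+D8716: 4-byte form → F3 98 9C 96.
U+10195D: 4-byte form → F4 81 A5 9D.
U+A19E2: 4-byte form → F2 A1 A7 A2.
U+10330: 4-byte form → F0 90 8C B0.
U+69B5E: 4-byte form → F1 A9 AD 9E.
U+0486: 2-byte form → D2 86.
Concatenated (22 bytes): F3 98 9C 96 F4 81 A5 9D F2 A1 A7 A2 F0 90 8C B0 F1 A9 AD 9E D2 86.

F3 98 9C 96 F4 81 A5 9D F2 A1 A7 A2 F0 90 8C B0 F1 A9 AD 9E D2 86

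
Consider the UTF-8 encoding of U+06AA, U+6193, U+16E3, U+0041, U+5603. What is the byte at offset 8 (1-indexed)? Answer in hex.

1-indexed offset 8 is 0-indexed offset 7.
U+06AA → 2-byte form DA AA at offsets 0–1.
U+6193 → 3-byte form E6 86 93 at offsets 2–4.
U+16E3 → 3-byte form E1 9B A3 at offsets 5–7.
Offset 7 falls in char 3's range; it's byte 3 of E1 9B A3 = 0xA3.

0xA3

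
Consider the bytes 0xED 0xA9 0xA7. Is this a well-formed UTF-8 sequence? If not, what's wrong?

Structurally a 3-byte sequence; payload = 0xDA67.
But 0xDA67 is in U+D800–U+DFFF, the surrogate range. Surrogates are not Unicode scalar values and are forbidden in UTF-8.

invalid (encodes a surrogate (U+D800–U+DFFF))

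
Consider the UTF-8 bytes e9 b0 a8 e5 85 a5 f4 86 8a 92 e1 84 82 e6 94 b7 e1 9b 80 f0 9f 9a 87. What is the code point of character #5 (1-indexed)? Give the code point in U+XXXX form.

U+6537

Offset 0: leading byte 0xE9 = 11101001 → 3-byte char #1 = E9 B0 A8.
Offset 3: leading byte 0xE5 = 11100101 → 3-byte char #2 = E5 85 A5.
Offset 6: leading byte 0xF4 = 11110100 → 4-byte char #3 = F4 86 8A 92.
Offset 10: leading byte 0xE1 = 11100001 → 3-byte char #4 = E1 84 82.
Offset 13: leading byte 0xE6 = 11100110 → 3-byte char #5 = E6 94 B7.
Leading byte 0xE6 = 11100110 matches 1110xxxx → 3-byte sequence.
Byte 1: 0xE6 = 11100110, payload 0110 (4 bits).
Byte 2: 0x94 = 10010100 (10xxxxxx ✓), payload 010100.
Byte 3: 0xB7 = 10110111 (10xxxxxx ✓), payload 110111.
Concatenate: 0110010100110111 = 0x6537 (16 bits → U+6537).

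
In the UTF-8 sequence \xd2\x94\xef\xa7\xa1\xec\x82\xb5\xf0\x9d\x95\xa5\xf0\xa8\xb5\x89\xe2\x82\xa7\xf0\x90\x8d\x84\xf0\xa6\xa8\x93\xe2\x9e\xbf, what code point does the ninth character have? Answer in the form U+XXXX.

U+27BF

Offset 0: leading byte 0xD2 = 11010010 → 2-byte char #1 = D2 94.
Offset 2: leading byte 0xEF = 11101111 → 3-byte char #2 = EF A7 A1.
Offset 5: leading byte 0xEC = 11101100 → 3-byte char #3 = EC 82 B5.
Offset 8: leading byte 0xF0 = 11110000 → 4-byte char #4 = F0 9D 95 A5.
Offset 12: leading byte 0xF0 = 11110000 → 4-byte char #5 = F0 A8 B5 89.
Offset 16: leading byte 0xE2 = 11100010 → 3-byte char #6 = E2 82 A7.
Offset 19: leading byte 0xF0 = 11110000 → 4-byte char #7 = F0 90 8D 84.
Offset 23: leading byte 0xF0 = 11110000 → 4-byte char #8 = F0 A6 A8 93.
Offset 27: leading byte 0xE2 = 11100010 → 3-byte char #9 = E2 9E BF.
Leading byte 0xE2 = 11100010 matches 1110xxxx → 3-byte sequence.
Byte 1: 0xE2 = 11100010, payload 0010 (4 bits).
Byte 2: 0x9E = 10011110 (10xxxxxx ✓), payload 011110.
Byte 3: 0xBF = 10111111 (10xxxxxx ✓), payload 111111.
Concatenate: 0010011110111111 = 0x27BF (16 bits → U+27BF).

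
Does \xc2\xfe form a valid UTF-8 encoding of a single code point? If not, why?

Leading byte 0xC2 = 11000010 → 2-byte form.
Byte 2 is 0xFE = 11111110, which is not 10xxxxxx — expected a continuation byte.

invalid (non-continuation byte where continuation expected)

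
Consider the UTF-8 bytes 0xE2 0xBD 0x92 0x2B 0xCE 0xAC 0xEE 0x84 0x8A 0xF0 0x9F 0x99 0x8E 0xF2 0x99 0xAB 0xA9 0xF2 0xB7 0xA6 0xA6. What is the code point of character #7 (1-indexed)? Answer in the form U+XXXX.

Offset 0: leading byte 0xE2 = 11100010 → 3-byte char #1 = E2 BD 92.
Offset 3: leading byte 0x2B = 00101011 → 1-byte char #2 = 2B.
Offset 4: leading byte 0xCE = 11001110 → 2-byte char #3 = CE AC.
Offset 6: leading byte 0xEE = 11101110 → 3-byte char #4 = EE 84 8A.
Offset 9: leading byte 0xF0 = 11110000 → 4-byte char #5 = F0 9F 99 8E.
Offset 13: leading byte 0xF2 = 11110010 → 4-byte char #6 = F2 99 AB A9.
Offset 17: leading byte 0xF2 = 11110010 → 4-byte char #7 = F2 B7 A6 A6.
Leading byte 0xF2 = 11110010 matches 11110xxx → 4-byte sequence.
Byte 1: 0xF2 = 11110010, payload 010 (3 bits).
Byte 2: 0xB7 = 10110111 (10xxxxxx ✓), payload 110111.
Byte 3: 0xA6 = 10100110 (10xxxxxx ✓), payload 100110.
Byte 4: 0xA6 = 10100110 (10xxxxxx ✓), payload 100110.
Concatenate: 010110111100110100110 = 0xB79A6 (21 bits → U+B79A6).

U+B79A6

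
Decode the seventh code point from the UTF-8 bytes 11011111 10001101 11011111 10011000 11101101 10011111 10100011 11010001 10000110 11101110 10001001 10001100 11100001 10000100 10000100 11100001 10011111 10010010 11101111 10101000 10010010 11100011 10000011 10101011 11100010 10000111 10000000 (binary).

U+17D2

Offset 0: leading byte 0xDF = 11011111 → 2-byte char #1 = DF 8D.
Offset 2: leading byte 0xDF = 11011111 → 2-byte char #2 = DF 98.
Offset 4: leading byte 0xED = 11101101 → 3-byte char #3 = ED 9F A3.
Offset 7: leading byte 0xD1 = 11010001 → 2-byte char #4 = D1 86.
Offset 9: leading byte 0xEE = 11101110 → 3-byte char #5 = EE 89 8C.
Offset 12: leading byte 0xE1 = 11100001 → 3-byte char #6 = E1 84 84.
Offset 15: leading byte 0xE1 = 11100001 → 3-byte char #7 = E1 9F 92.
Leading byte 0xE1 = 11100001 matches 1110xxxx → 3-byte sequence.
Byte 1: 0xE1 = 11100001, payload 0001 (4 bits).
Byte 2: 0x9F = 10011111 (10xxxxxx ✓), payload 011111.
Byte 3: 0x92 = 10010010 (10xxxxxx ✓), payload 010010.
Concatenate: 0001011111010010 = 0x17D2 (16 bits → U+17D2).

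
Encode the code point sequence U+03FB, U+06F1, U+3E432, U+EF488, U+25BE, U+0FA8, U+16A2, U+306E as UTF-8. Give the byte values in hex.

U+03FB: 2-byte form → CF BB.
U+06F1: 2-byte form → DB B1.
U+3E432: 4-byte form → F0 BE 90 B2.
U+EF488: 4-byte form → F3 AF 92 88.
U+25BE: 3-byte form → E2 96 BE.
U+0FA8: 3-byte form → E0 BE A8.
U+16A2: 3-byte form → E1 9A A2.
U+306E: 3-byte form → E3 81 AE.
Concatenated (24 bytes): CF BB DB B1 F0 BE 90 B2 F3 AF 92 88 E2 96 BE E0 BE A8 E1 9A A2 E3 81 AE.

CF BB DB B1 F0 BE 90 B2 F3 AF 92 88 E2 96 BE E0 BE A8 E1 9A A2 E3 81 AE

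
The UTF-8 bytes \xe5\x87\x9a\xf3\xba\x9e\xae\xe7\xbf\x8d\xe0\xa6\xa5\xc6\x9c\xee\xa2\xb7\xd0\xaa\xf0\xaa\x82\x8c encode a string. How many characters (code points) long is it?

Byte at offset 0: 0xE5 = 11100101 → 3-byte char (#1). Advance 3.
Byte at offset 3: 0xF3 = 11110011 → 4-byte char (#2). Advance 4.
Byte at offset 7: 0xE7 = 11100111 → 3-byte char (#3). Advance 3.
Byte at offset 10: 0xE0 = 11100000 → 3-byte char (#4). Advance 3.
Byte at offset 13: 0xC6 = 11000110 → 2-byte char (#5). Advance 2.
Byte at offset 15: 0xEE = 11101110 → 3-byte char (#6). Advance 3.
Byte at offset 18: 0xD0 = 11010000 → 2-byte char (#7). Advance 2.
Byte at offset 20: 0xF0 = 11110000 → 4-byte char (#8). Advance 4.
Reached end at offset 24 after 8 code points.

8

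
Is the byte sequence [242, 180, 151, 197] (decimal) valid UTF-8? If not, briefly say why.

invalid (non-continuation byte where continuation expected)

Leading byte 0xF2 = 11110010 → 4-byte form.
Byte 4 is 0xC5 = 11000101, which is not 10xxxxxx — expected a continuation byte.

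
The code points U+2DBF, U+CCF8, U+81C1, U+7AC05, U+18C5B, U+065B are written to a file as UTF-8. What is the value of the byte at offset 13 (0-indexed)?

0xF0

U+2DBF → 3-byte form E2 B6 BF at offsets 0–2.
U+CCF8 → 3-byte form EC B3 B8 at offsets 3–5.
U+81C1 → 3-byte form E8 87 81 at offsets 6–8.
U+7AC05 → 4-byte form F1 BA B0 85 at offsets 9–12.
U+18C5B → 4-byte form F0 98 B1 9B at offsets 13–16.
Offset 13 falls in char 5's range; it's byte 1 of F0 98 B1 9B = 0xF0.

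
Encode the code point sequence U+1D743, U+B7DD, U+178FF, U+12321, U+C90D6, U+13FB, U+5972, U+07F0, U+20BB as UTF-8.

F0 9D 9D 83 EB 9F 9D F0 97 A3 BF F0 92 8C A1 F3 89 83 96 E1 8F BB E5 A5 B2 DF B0 E2 82 BB

U+1D743: 4-byte form → F0 9D 9D 83.
U+B7DD: 3-byte form → EB 9F 9D.
U+178FF: 4-byte form → F0 97 A3 BF.
U+12321: 4-byte form → F0 92 8C A1.
U+C90D6: 4-byte form → F3 89 83 96.
U+13FB: 3-byte form → E1 8F BB.
U+5972: 3-byte form → E5 A5 B2.
U+07F0: 2-byte form → DF B0.
U+20BB: 3-byte form → E2 82 BB.
Concatenated (30 bytes): F0 9D 9D 83 EB 9F 9D F0 97 A3 BF F0 92 8C A1 F3 89 83 96 E1 8F BB E5 A5 B2 DF B0 E2 82 BB.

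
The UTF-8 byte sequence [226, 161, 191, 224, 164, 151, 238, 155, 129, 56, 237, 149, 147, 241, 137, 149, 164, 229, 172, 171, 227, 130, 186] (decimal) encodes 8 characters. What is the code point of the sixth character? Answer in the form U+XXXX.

Offset 0: leading byte 0xE2 = 11100010 → 3-byte char #1 = E2 A1 BF.
Offset 3: leading byte 0xE0 = 11100000 → 3-byte char #2 = E0 A4 97.
Offset 6: leading byte 0xEE = 11101110 → 3-byte char #3 = EE 9B 81.
Offset 9: leading byte 0x38 = 00111000 → 1-byte char #4 = 38.
Offset 10: leading byte 0xED = 11101101 → 3-byte char #5 = ED 95 93.
Offset 13: leading byte 0xF1 = 11110001 → 4-byte char #6 = F1 89 95 A4.
Leading byte 0xF1 = 11110001 matches 11110xxx → 4-byte sequence.
Byte 1: 0xF1 = 11110001, payload 001 (3 bits).
Byte 2: 0x89 = 10001001 (10xxxxxx ✓), payload 001001.
Byte 3: 0x95 = 10010101 (10xxxxxx ✓), payload 010101.
Byte 4: 0xA4 = 10100100 (10xxxxxx ✓), payload 100100.
Concatenate: 001001001010101100100 = 0x49564 (21 bits → U+49564).

U+49564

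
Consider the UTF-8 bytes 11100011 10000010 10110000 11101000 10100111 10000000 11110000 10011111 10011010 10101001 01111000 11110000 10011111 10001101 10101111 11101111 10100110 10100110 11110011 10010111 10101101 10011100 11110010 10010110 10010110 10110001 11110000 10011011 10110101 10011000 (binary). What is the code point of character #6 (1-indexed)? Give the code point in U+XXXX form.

U+F9A6

Offset 0: leading byte 0xE3 = 11100011 → 3-byte char #1 = E3 82 B0.
Offset 3: leading byte 0xE8 = 11101000 → 3-byte char #2 = E8 A7 80.
Offset 6: leading byte 0xF0 = 11110000 → 4-byte char #3 = F0 9F 9A A9.
Offset 10: leading byte 0x78 = 01111000 → 1-byte char #4 = 78.
Offset 11: leading byte 0xF0 = 11110000 → 4-byte char #5 = F0 9F 8D AF.
Offset 15: leading byte 0xEF = 11101111 → 3-byte char #6 = EF A6 A6.
Leading byte 0xEF = 11101111 matches 1110xxxx → 3-byte sequence.
Byte 1: 0xEF = 11101111, payload 1111 (4 bits).
Byte 2: 0xA6 = 10100110 (10xxxxxx ✓), payload 100110.
Byte 3: 0xA6 = 10100110 (10xxxxxx ✓), payload 100110.
Concatenate: 1111100110100110 = 0xF9A6 (16 bits → U+F9A6).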